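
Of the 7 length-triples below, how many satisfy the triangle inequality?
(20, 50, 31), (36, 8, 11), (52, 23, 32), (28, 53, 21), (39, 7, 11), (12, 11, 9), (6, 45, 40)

4

(20,31,50): 20+31 > 50 → valid
(8,11,36): 8+11 ≤ 36 → not valid
(23,32,52): 23+32 > 52 → valid
(21,28,53): 21+28 ≤ 53 → not valid
(7,11,39): 7+11 ≤ 39 → not valid
(9,11,12): 9+11 > 12 → valid
(6,40,45): 6+40 > 45 → valid
4 of the 7 triples form a triangle.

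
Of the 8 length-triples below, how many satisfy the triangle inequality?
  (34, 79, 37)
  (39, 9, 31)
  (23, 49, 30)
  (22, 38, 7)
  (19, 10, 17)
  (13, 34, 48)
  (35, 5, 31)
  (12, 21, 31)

(34,37,79): 34+37 ≤ 79 → not valid
(9,31,39): 9+31 > 39 → valid
(23,30,49): 23+30 > 49 → valid
(7,22,38): 7+22 ≤ 38 → not valid
(10,17,19): 10+17 > 19 → valid
(13,34,48): 13+34 ≤ 48 → not valid
(5,31,35): 5+31 > 35 → valid
(12,21,31): 12+21 > 31 → valid
5 of the 8 triples form a triangle.

5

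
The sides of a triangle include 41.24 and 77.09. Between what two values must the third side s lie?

By the triangle inequality, s must be less than 41.24 + 77.09 = 118.33 and greater than |41.24 − 77.09| = 35.85.

35.85 < s < 118.33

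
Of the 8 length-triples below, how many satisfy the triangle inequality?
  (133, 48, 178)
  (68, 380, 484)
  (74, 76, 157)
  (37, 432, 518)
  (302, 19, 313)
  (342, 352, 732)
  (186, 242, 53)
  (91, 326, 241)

3

(48,133,178): 48+133 > 178 → valid
(68,380,484): 68+380 ≤ 484 → not valid
(74,76,157): 74+76 ≤ 157 → not valid
(37,432,518): 37+432 ≤ 518 → not valid
(19,302,313): 19+302 > 313 → valid
(342,352,732): 342+352 ≤ 732 → not valid
(53,186,242): 53+186 ≤ 242 → not valid
(91,241,326): 91+241 > 326 → valid
3 of the 8 triples form a triangle.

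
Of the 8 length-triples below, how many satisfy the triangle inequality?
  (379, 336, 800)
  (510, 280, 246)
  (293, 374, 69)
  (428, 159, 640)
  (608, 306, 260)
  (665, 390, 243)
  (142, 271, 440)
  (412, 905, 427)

(336,379,800): 336+379 ≤ 800 → not valid
(246,280,510): 246+280 > 510 → valid
(69,293,374): 69+293 ≤ 374 → not valid
(159,428,640): 159+428 ≤ 640 → not valid
(260,306,608): 260+306 ≤ 608 → not valid
(243,390,665): 243+390 ≤ 665 → not valid
(142,271,440): 142+271 ≤ 440 → not valid
(412,427,905): 412+427 ≤ 905 → not valid
1 of the 8 triples forms a triangle.

1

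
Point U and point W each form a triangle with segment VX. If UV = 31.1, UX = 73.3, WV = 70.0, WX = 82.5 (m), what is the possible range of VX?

From triangle UVX: |31.1 − 73.3| < VX < 31.1 + 73.3, i.e. 42.2 < VX < 104.4.
From triangle WVX: 12.5 < VX < 152.5.
Both must hold, so VX lies in the intersection.

42.2 < VX < 104.4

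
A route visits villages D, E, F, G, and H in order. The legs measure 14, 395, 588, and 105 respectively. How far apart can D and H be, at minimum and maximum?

74 ≤ DH ≤ 1102

The maximum is all hops collinear in one direction: 14 + 395 + 588 + 105 = 1102.
The longest hop is 588; the others sum to 514. Folding the others back against it leaves at least 588 − 514 = 74.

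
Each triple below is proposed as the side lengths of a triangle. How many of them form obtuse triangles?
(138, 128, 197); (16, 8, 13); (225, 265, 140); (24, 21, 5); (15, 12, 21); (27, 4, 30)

(138,128,197): 128²+138² = 35428 < 38809 = 197² → obtuse
(16,8,13): 8²+13² = 233 < 256 = 16² → obtuse
(225,265,140): 140²+225² = 70225 = 265² → right
(24,21,5): 5²+21² = 466 < 576 = 24² → obtuse
(15,12,21): 12²+15² = 369 < 441 = 21² → obtuse
(27,4,30): 4²+27² = 745 < 900 = 30² → obtuse
5 of the 6 are obtuse.

5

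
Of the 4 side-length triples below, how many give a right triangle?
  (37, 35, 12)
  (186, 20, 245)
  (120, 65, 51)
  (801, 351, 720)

2

(37,35,12): 12²+35² = 1369 = 37² → right
(186,20,245): 20+186 ≤ 245, not a triangle
(120,65,51): 51+65 ≤ 120, not a triangle
(801,351,720): 351²+720² = 641601 = 801² → right
2 of the 4 are right.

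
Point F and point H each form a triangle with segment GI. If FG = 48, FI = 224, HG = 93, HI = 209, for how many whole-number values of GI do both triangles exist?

95

From triangle FGI: 176 < GI < 272.
From triangle HGI: 116 < GI < 302.
Intersection: 176 < GI < 272, so integers 177 through 271: 95 values.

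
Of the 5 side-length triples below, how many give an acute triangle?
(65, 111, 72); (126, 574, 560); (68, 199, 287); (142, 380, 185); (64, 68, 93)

1

(65,111,72): 65²+72² = 9409 < 12321 = 111² → obtuse
(126,574,560): 126²+560² = 329476 = 574² → right
(68,199,287): 68+199 ≤ 287, not a triangle
(142,380,185): 142+185 ≤ 380, not a triangle
(64,68,93): 64²+68² = 8720 > 8649 = 93² → acute
1 of the 5 is acute.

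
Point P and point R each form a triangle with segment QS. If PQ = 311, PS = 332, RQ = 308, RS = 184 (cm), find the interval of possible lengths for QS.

124 < QS < 492

From triangle PQS: |311 − 332| < QS < 311 + 332, i.e. 21 < QS < 643.
From triangle RQS: 124 < QS < 492.
Both must hold, so QS lies in the intersection.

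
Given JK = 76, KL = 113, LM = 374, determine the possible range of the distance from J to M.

185 ≤ JM ≤ 563

The maximum is all hops collinear in one direction: 76 + 113 + 374 = 563.
The longest hop is 374; the others sum to 189. Folding the others back against it leaves at least 374 − 189 = 185.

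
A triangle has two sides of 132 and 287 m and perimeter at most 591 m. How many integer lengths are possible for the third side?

Triangle inequality: 155 < x < 419. Perimeter ≤ 591 gives x ≤ 591 − 132 − 287 = 172.
So 155 < x ≤ 172; integers 156 through 172: 17 values.

17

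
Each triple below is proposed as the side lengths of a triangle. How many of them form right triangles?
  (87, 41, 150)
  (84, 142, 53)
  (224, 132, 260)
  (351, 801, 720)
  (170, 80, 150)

3

(87,41,150): 41+87 ≤ 150, not a triangle
(84,142,53): 53+84 ≤ 142, not a triangle
(224,132,260): 132²+224² = 67600 = 260² → right
(351,801,720): 351²+720² = 641601 = 801² → right
(170,80,150): 80²+150² = 28900 = 170² → right
3 of the 5 are right.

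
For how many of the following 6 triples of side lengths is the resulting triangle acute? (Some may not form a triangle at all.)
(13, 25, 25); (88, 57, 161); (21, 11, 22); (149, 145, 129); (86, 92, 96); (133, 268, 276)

(13,25,25): 13²+25² = 794 > 625 = 25² → acute
(88,57,161): 57+88 ≤ 161, not a triangle
(21,11,22): 11²+21² = 562 > 484 = 22² → acute
(149,145,129): 129²+145² = 37666 > 22201 = 149² → acute
(86,92,96): 86²+92² = 15860 > 9216 = 96² → acute
(133,268,276): 133²+268² = 89513 > 76176 = 276² → acute
5 of the 6 are acute.

5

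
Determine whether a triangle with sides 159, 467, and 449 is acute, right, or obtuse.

acute

Compare the square of the longest side to the sum of squares of the other two: 159² + 449² = 226882 > 218089 = 467².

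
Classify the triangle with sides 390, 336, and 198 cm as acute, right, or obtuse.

Compare the square of the longest side to the sum of squares of the other two: 198² + 336² = 152100 = 390².

right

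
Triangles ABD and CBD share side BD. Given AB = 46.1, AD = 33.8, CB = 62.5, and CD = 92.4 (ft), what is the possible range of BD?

From triangle ABD: |46.1 − 33.8| < BD < 46.1 + 33.8, i.e. 12.3 < BD < 79.9.
From triangle CBD: 29.9 < BD < 154.9.
Both must hold, so BD lies in the intersection.

29.9 < BD < 79.9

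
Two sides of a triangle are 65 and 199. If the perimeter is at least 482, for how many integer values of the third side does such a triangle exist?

Triangle inequality: 134 < x < 264. Perimeter ≥ 482 gives x ≥ 482 − 65 − 199 = 218.
So 218 ≤ x < 264; integers 218 through 263: 46 values.

46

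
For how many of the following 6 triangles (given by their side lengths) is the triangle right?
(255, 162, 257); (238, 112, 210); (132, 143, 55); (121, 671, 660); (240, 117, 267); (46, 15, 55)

4

(255,162,257): 162²+255² = 91269 > 66049 = 257² → acute
(238,112,210): 112²+210² = 56644 = 238² → right
(132,143,55): 55²+132² = 20449 = 143² → right
(121,671,660): 121²+660² = 450241 = 671² → right
(240,117,267): 117²+240² = 71289 = 267² → right
(46,15,55): 15²+46² = 2341 < 3025 = 55² → obtuse
4 of the 6 are right.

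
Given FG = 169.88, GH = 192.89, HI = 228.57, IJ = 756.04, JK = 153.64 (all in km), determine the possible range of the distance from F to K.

The maximum is all hops collinear in one direction: 169.88 + 192.89 + 228.57 + 756.04 + 153.64 = 1501.02.
The longest hop is 756.04; the others sum to 744.98. Folding the others back against it leaves at least 756.04 − 744.98 = 11.06.

11.06 ≤ FK ≤ 1501.02 km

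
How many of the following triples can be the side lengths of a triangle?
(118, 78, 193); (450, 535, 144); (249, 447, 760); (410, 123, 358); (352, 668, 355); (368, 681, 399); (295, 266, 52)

(78,118,193): 78+118 > 193 → valid
(144,450,535): 144+450 > 535 → valid
(249,447,760): 249+447 ≤ 760 → not valid
(123,358,410): 123+358 > 410 → valid
(352,355,668): 352+355 > 668 → valid
(368,399,681): 368+399 > 681 → valid
(52,266,295): 52+266 > 295 → valid
6 of the 7 triples form a triangle.

6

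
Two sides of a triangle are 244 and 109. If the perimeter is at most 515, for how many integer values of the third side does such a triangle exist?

27

Triangle inequality: 135 < x < 353. Perimeter ≤ 515 gives x ≤ 515 − 244 − 109 = 162.
So 135 < x ≤ 162; integers 136 through 162: 27 values.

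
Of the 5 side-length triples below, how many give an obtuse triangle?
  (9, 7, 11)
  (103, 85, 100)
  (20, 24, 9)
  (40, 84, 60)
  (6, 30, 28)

3

(9,7,11): 7²+9² = 130 > 121 = 11² → acute
(103,85,100): 85²+100² = 17225 > 10609 = 103² → acute
(20,24,9): 9²+20² = 481 < 576 = 24² → obtuse
(40,84,60): 40²+60² = 5200 < 7056 = 84² → obtuse
(6,30,28): 6²+28² = 820 < 900 = 30² → obtuse
3 of the 5 are obtuse.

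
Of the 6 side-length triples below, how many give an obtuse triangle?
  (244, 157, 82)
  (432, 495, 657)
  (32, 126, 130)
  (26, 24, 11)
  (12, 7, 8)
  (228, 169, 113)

2

(244,157,82): 82+157 ≤ 244, not a triangle
(432,495,657): 432²+495² = 431649 = 657² → right
(32,126,130): 32²+126² = 16900 = 130² → right
(26,24,11): 11²+24² = 697 > 676 = 26² → acute
(12,7,8): 7²+8² = 113 < 144 = 12² → obtuse
(228,169,113): 113²+169² = 41330 < 51984 = 228² → obtuse
2 of the 6 are obtuse.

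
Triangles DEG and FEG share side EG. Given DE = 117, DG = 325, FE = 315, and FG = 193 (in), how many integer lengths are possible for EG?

233

From triangle DEG: 208 < EG < 442.
From triangle FEG: 122 < EG < 508.
Intersection: 208 < EG < 442, so integers 209 through 441: 233 values.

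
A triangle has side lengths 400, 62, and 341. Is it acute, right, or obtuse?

Compare the square of the longest side to the sum of squares of the other two: 62² + 341² = 120125 < 160000 = 400².

obtuse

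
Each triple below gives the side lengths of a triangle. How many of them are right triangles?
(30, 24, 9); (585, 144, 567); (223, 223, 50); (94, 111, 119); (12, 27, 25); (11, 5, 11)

(30,24,9): 9²+24² = 657 < 900 = 30² → obtuse
(585,144,567): 144²+567² = 342225 = 585² → right
(223,223,50): 50²+223² = 52229 > 49729 = 223² → acute
(94,111,119): 94²+111² = 21157 > 14161 = 119² → acute
(12,27,25): 12²+25² = 769 > 729 = 27² → acute
(11,5,11): 5²+11² = 146 > 121 = 11² → acute
1 of the 6 is right.

1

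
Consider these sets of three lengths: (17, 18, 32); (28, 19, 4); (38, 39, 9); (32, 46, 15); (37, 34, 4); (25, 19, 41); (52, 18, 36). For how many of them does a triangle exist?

(17,18,32): 17+18 > 32 → valid
(4,19,28): 4+19 ≤ 28 → not valid
(9,38,39): 9+38 > 39 → valid
(15,32,46): 15+32 > 46 → valid
(4,34,37): 4+34 > 37 → valid
(19,25,41): 19+25 > 41 → valid
(18,36,52): 18+36 > 52 → valid
6 of the 7 triples form a triangle.

6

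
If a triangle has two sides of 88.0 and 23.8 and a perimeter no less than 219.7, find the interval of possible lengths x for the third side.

Triangle inequality alone gives 64.2 < x < 111.8.
The perimeter condition gives x ≥ 219.7 − 88.0 − 23.8 = 107.9.
Intersecting the two: 107.9 ≤ x < 111.8.

107.9 ≤ x < 111.8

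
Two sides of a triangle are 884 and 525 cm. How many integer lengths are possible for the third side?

1049

The third side lies in the open interval (359, 1409).
Integers from 360 to 1408 inclusive: 1408 − 360 + 1 = 1049.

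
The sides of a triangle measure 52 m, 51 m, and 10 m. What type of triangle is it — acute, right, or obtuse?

Compare the square of the longest side to the sum of squares of the other two: 10² + 51² = 2701 < 2704 = 52².

obtuse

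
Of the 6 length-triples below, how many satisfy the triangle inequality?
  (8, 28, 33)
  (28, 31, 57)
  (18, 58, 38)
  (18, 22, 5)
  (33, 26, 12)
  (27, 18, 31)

5

(8,28,33): 8+28 > 33 → valid
(28,31,57): 28+31 > 57 → valid
(18,38,58): 18+38 ≤ 58 → not valid
(5,18,22): 5+18 > 22 → valid
(12,26,33): 12+26 > 33 → valid
(18,27,31): 18+27 > 31 → valid
5 of the 6 triples form a triangle.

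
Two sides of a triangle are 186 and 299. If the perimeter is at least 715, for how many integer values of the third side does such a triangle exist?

Triangle inequality: 113 < x < 485. Perimeter ≥ 715 gives x ≥ 715 − 186 − 299 = 230.
So 230 ≤ x < 485; integers 230 through 484: 255 values.

255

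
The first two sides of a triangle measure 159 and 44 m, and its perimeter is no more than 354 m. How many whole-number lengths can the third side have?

Triangle inequality: 115 < x < 203. Perimeter ≤ 354 gives x ≤ 354 − 159 − 44 = 151.
So 115 < x ≤ 151; integers 116 through 151: 36 values.

36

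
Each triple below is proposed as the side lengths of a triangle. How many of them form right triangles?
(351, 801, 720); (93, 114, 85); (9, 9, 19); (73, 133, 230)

(351,801,720): 351²+720² = 641601 = 801² → right
(93,114,85): 85²+93² = 15874 > 12996 = 114² → acute
(9,9,19): 9+9 ≤ 19, not a triangle
(73,133,230): 73+133 ≤ 230, not a triangle
1 of the 4 is right.

1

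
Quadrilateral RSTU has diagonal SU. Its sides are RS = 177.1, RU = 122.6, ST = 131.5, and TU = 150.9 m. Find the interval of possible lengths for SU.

From triangle RSU: |177.1 − 122.6| < SU < 177.1 + 122.6, i.e. 54.5 < SU < 299.7.
From triangle TSU: 19.4 < SU < 282.4.
Both must hold, so SU lies in the intersection.

54.5 < SU < 282.4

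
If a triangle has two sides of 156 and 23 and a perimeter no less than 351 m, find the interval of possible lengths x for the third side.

Triangle inequality alone gives 133 < x < 179.
The perimeter condition gives x ≥ 351 − 156 − 23 = 172.
Intersecting the two: 172 ≤ x < 179.

172 ≤ x < 179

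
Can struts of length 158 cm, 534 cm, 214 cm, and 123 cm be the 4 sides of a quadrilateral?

For a quadrilateral, each side must be shorter than the sum of the others.
Here the longest side is 534, but the remaining 3 sides sum to only 495.

No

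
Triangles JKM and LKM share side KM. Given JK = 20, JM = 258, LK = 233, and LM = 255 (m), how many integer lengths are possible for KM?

39

From triangle JKM: 238 < KM < 278.
From triangle LKM: 22 < KM < 488.
Intersection: 238 < KM < 278, so integers 239 through 277: 39 values.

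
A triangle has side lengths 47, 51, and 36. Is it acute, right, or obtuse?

Compare the square of the longest side to the sum of squares of the other two: 36² + 47² = 3505 > 2601 = 51².

acute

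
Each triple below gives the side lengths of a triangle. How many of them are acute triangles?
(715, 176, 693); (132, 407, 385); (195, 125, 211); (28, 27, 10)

2

(715,176,693): 176²+693² = 511225 = 715² → right
(132,407,385): 132²+385² = 165649 = 407² → right
(195,125,211): 125²+195² = 53650 > 44521 = 211² → acute
(28,27,10): 10²+27² = 829 > 784 = 28² → acute
2 of the 4 are acute.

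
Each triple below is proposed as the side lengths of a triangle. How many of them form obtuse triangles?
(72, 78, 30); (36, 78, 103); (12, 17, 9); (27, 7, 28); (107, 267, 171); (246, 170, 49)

(72,78,30): 30²+72² = 6084 = 78² → right
(36,78,103): 36²+78² = 7380 < 10609 = 103² → obtuse
(12,17,9): 9²+12² = 225 < 289 = 17² → obtuse
(27,7,28): 7²+27² = 778 < 784 = 28² → obtuse
(107,267,171): 107²+171² = 40690 < 71289 = 267² → obtuse
(246,170,49): 49+170 ≤ 246, not a triangle
4 of the 6 are obtuse.

4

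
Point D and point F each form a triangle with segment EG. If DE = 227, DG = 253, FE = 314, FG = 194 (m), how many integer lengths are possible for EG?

359

From triangle DEG: 26 < EG < 480.
From triangle FEG: 120 < EG < 508.
Intersection: 120 < EG < 480, so integers 121 through 479: 359 values.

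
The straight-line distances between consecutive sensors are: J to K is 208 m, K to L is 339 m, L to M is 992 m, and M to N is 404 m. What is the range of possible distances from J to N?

The maximum is all hops collinear in one direction: 208 + 339 + 992 + 404 = 1943.
The longest hop is 992; the others sum to 951. Folding the others back against it leaves at least 992 − 951 = 41.

41 ≤ JN ≤ 1943 m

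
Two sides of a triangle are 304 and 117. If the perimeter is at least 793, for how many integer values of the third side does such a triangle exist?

49

Triangle inequality: 187 < x < 421. Perimeter ≥ 793 gives x ≥ 793 − 304 − 117 = 372.
So 372 ≤ x < 421; integers 372 through 420: 49 values.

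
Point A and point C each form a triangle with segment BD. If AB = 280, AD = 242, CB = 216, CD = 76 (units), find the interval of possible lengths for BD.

From triangle ABD: |280 − 242| < BD < 280 + 242, i.e. 38 < BD < 522.
From triangle CBD: 140 < BD < 292.
Both must hold, so BD lies in the intersection.

140 < BD < 292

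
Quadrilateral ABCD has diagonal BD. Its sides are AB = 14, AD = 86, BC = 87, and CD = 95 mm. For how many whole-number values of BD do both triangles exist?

From triangle ABD: 72 < BD < 100.
From triangle CBD: 8 < BD < 182.
Intersection: 72 < BD < 100, so integers 73 through 99: 27 values.

27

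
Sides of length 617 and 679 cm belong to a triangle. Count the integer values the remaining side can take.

The third side lies in the open interval (62, 1296).
Integers from 63 to 1295 inclusive: 1295 − 63 + 1 = 1233.

1233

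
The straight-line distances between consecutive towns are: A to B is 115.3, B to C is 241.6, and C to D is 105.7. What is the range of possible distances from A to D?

20.6 ≤ AD ≤ 462.6

The maximum is all hops collinear in one direction: 115.3 + 241.6 + 105.7 = 462.6.
The longest hop is 241.6; the others sum to 221.0. Folding the others back against it leaves at least 241.6 − 221.0 = 20.6.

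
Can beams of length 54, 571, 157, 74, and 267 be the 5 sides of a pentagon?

No

For a pentagon, each side must be shorter than the sum of the others.
Here the longest side is 571, but the remaining 4 sides sum to only 552.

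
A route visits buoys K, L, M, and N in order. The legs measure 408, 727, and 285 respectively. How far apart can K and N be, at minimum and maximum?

The maximum is all hops collinear in one direction: 408 + 727 + 285 = 1420.
The longest hop is 727; the others sum to 693. Folding the others back against it leaves at least 727 − 693 = 34.

34 ≤ KN ≤ 1420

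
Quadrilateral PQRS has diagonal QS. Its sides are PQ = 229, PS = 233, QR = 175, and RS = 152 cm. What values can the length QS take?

From triangle PQS: |229 − 233| < QS < 229 + 233, i.e. 4 < QS < 462.
From triangle RQS: 23 < QS < 327.
Both must hold, so QS lies in the intersection.

23 < QS < 327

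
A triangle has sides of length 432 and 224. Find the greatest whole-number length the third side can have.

655

The third side must be strictly less than 432 + 224 = 656.
The largest integer below 656 is 655.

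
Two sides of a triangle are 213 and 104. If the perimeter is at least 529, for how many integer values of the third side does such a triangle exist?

105

Triangle inequality: 109 < x < 317. Perimeter ≥ 529 gives x ≥ 529 − 213 − 104 = 212.
So 212 ≤ x < 317; integers 212 through 316: 105 values.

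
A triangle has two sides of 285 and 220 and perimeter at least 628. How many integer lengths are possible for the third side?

Triangle inequality: 65 < x < 505. Perimeter ≥ 628 gives x ≥ 628 − 285 − 220 = 123.
So 123 ≤ x < 505; integers 123 through 504: 382 values.

382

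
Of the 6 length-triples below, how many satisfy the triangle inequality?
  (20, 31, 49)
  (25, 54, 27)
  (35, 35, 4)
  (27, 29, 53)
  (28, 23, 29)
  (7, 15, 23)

4

(20,31,49): 20+31 > 49 → valid
(25,27,54): 25+27 ≤ 54 → not valid
(4,35,35): 4+35 > 35 → valid
(27,29,53): 27+29 > 53 → valid
(23,28,29): 23+28 > 29 → valid
(7,15,23): 7+15 ≤ 23 → not valid
4 of the 6 triples form a triangle.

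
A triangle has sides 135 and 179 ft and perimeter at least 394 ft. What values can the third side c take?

80 ≤ c < 314

Triangle inequality alone gives 44 < c < 314.
The perimeter condition gives c ≥ 394 − 135 − 179 = 80.
Intersecting the two: 80 ≤ c < 314.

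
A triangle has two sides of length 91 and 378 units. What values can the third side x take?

By the triangle inequality, x must be less than 91 + 378 = 469 and greater than |91 − 378| = 287.

287 < x < 469 (units)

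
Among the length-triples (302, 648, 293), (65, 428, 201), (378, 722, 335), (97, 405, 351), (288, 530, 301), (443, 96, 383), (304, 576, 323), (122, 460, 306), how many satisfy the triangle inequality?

4

(293,302,648): 293+302 ≤ 648 → not valid
(65,201,428): 65+201 ≤ 428 → not valid
(335,378,722): 335+378 ≤ 722 → not valid
(97,351,405): 97+351 > 405 → valid
(288,301,530): 288+301 > 530 → valid
(96,383,443): 96+383 > 443 → valid
(304,323,576): 304+323 > 576 → valid
(122,306,460): 122+306 ≤ 460 → not valid
4 of the 8 triples form a triangle.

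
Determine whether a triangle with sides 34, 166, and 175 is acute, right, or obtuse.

Compare the square of the longest side to the sum of squares of the other two: 34² + 166² = 28712 < 30625 = 175².

obtuse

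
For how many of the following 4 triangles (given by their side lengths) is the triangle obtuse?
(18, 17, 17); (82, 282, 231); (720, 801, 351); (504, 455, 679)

1

(18,17,17): 17²+17² = 578 > 324 = 18² → acute
(82,282,231): 82²+231² = 60085 < 79524 = 282² → obtuse
(720,801,351): 351²+720² = 641601 = 801² → right
(504,455,679): 455²+504² = 461041 = 679² → right
1 of the 4 is obtuse.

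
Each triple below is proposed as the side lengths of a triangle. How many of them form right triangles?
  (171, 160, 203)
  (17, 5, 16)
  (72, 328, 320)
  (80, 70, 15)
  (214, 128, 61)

1

(171,160,203): 160²+171² = 54841 > 41209 = 203² → acute
(17,5,16): 5²+16² = 281 < 289 = 17² → obtuse
(72,328,320): 72²+320² = 107584 = 328² → right
(80,70,15): 15²+70² = 5125 < 6400 = 80² → obtuse
(214,128,61): 61+128 ≤ 214, not a triangle
1 of the 5 is right.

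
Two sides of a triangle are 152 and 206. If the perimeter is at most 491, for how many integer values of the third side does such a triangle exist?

Triangle inequality: 54 < x < 358. Perimeter ≤ 491 gives x ≤ 491 − 152 − 206 = 133.
So 54 < x ≤ 133; integers 55 through 133: 79 values.

79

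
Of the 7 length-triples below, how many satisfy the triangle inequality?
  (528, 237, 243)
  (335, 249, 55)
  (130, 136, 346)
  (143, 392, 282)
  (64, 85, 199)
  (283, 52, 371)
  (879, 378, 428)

1

(237,243,528): 237+243 ≤ 528 → not valid
(55,249,335): 55+249 ≤ 335 → not valid
(130,136,346): 130+136 ≤ 346 → not valid
(143,282,392): 143+282 > 392 → valid
(64,85,199): 64+85 ≤ 199 → not valid
(52,283,371): 52+283 ≤ 371 → not valid
(378,428,879): 378+428 ≤ 879 → not valid
1 of the 7 triples forms a triangle.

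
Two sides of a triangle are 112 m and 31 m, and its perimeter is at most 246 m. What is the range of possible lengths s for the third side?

Triangle inequality alone gives 81 < s < 143.
The perimeter condition gives s ≤ 246 − 112 − 31 = 103.
Intersecting the two: 81 < s ≤ 103.

81 < s ≤ 103 m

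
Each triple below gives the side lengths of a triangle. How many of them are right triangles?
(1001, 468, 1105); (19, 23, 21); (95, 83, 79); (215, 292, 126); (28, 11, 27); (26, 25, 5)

(1001,468,1105): 468²+1001² = 1221025 = 1105² → right
(19,23,21): 19²+21² = 802 > 529 = 23² → acute
(95,83,79): 79²+83² = 13130 > 9025 = 95² → acute
(215,292,126): 126²+215² = 62101 < 85264 = 292² → obtuse
(28,11,27): 11²+27² = 850 > 784 = 28² → acute
(26,25,5): 5²+25² = 650 < 676 = 26² → obtuse
1 of the 6 is right.

1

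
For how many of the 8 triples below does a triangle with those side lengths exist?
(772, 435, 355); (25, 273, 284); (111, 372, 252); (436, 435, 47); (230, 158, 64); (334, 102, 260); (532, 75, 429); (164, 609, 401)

(355,435,772): 355+435 > 772 → valid
(25,273,284): 25+273 > 284 → valid
(111,252,372): 111+252 ≤ 372 → not valid
(47,435,436): 47+435 > 436 → valid
(64,158,230): 64+158 ≤ 230 → not valid
(102,260,334): 102+260 > 334 → valid
(75,429,532): 75+429 ≤ 532 → not valid
(164,401,609): 164+401 ≤ 609 → not valid
4 of the 8 triples form a triangle.

4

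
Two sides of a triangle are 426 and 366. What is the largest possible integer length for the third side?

The third side must be strictly less than 426 + 366 = 792.
The largest integer below 792 is 791.

791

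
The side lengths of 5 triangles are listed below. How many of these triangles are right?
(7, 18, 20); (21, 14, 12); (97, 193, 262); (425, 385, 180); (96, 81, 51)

(7,18,20): 7²+18² = 373 < 400 = 20² → obtuse
(21,14,12): 12²+14² = 340 < 441 = 21² → obtuse
(97,193,262): 97²+193² = 46658 < 68644 = 262² → obtuse
(425,385,180): 180²+385² = 180625 = 425² → right
(96,81,51): 51²+81² = 9162 < 9216 = 96² → obtuse
1 of the 5 is right.

1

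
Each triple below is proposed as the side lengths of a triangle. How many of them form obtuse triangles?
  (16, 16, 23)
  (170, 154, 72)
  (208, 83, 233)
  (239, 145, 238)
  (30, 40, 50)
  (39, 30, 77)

(16,16,23): 16²+16² = 512 < 529 = 23² → obtuse
(170,154,72): 72²+154² = 28900 = 170² → right
(208,83,233): 83²+208² = 50153 < 54289 = 233² → obtuse
(239,145,238): 145²+238² = 77669 > 57121 = 239² → acute
(30,40,50): 30²+40² = 2500 = 50² → right
(39,30,77): 30+39 ≤ 77, not a triangle
2 of the 6 are obtuse.

2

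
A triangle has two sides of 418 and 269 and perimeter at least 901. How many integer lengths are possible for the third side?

Triangle inequality: 149 < x < 687. Perimeter ≥ 901 gives x ≥ 901 − 418 − 269 = 214.
So 214 ≤ x < 687; integers 214 through 686: 473 values.

473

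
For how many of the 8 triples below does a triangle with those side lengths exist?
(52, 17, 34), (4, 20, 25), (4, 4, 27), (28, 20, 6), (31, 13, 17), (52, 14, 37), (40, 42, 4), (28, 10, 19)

(17,34,52): 17+34 ≤ 52 → not valid
(4,20,25): 4+20 ≤ 25 → not valid
(4,4,27): 4+4 ≤ 27 → not valid
(6,20,28): 6+20 ≤ 28 → not valid
(13,17,31): 13+17 ≤ 31 → not valid
(14,37,52): 14+37 ≤ 52 → not valid
(4,40,42): 4+40 > 42 → valid
(10,19,28): 10+19 > 28 → valid
2 of the 8 triples form a triangle.

2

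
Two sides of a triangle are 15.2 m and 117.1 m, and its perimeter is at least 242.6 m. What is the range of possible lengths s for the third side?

Triangle inequality alone gives 101.9 < s < 132.3.
The perimeter condition gives s ≥ 242.6 − 15.2 − 117.1 = 110.3.
Intersecting the two: 110.3 ≤ s < 132.3.

110.3 ≤ s < 132.3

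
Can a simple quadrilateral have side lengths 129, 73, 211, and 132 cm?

Yes

A quadrilateral exists iff every side is shorter than the sum of the others — equivalently, the longest side is less than the sum of the rest.
Longest side 211 < 334 (sum of the remaining 3), so yes.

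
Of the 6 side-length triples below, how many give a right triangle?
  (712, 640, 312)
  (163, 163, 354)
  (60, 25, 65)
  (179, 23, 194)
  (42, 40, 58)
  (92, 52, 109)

3

(712,640,312): 312²+640² = 506944 = 712² → right
(163,163,354): 163+163 ≤ 354, not a triangle
(60,25,65): 25²+60² = 4225 = 65² → right
(179,23,194): 23²+179² = 32570 < 37636 = 194² → obtuse
(42,40,58): 40²+42² = 3364 = 58² → right
(92,52,109): 52²+92² = 11168 < 11881 = 109² → obtuse
3 of the 6 are right.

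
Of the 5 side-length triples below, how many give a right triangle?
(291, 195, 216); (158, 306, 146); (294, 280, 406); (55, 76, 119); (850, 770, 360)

3

(291,195,216): 195²+216² = 84681 = 291² → right
(158,306,146): 146+158 ≤ 306, not a triangle
(294,280,406): 280²+294² = 164836 = 406² → right
(55,76,119): 55²+76² = 8801 < 14161 = 119² → obtuse
(850,770,360): 360²+770² = 722500 = 850² → right
3 of the 5 are right.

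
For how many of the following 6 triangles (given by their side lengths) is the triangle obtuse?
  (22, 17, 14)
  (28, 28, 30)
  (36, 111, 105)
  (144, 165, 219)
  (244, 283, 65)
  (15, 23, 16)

2

(22,17,14): 14²+17² = 485 > 484 = 22² → acute
(28,28,30): 28²+28² = 1568 > 900 = 30² → acute
(36,111,105): 36²+105² = 12321 = 111² → right
(144,165,219): 144²+165² = 47961 = 219² → right
(244,283,65): 65²+244² = 63761 < 80089 = 283² → obtuse
(15,23,16): 15²+16² = 481 < 529 = 23² → obtuse
2 of the 6 are obtuse.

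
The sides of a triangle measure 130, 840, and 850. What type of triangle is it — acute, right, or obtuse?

Compare the square of the longest side to the sum of squares of the other two: 130² + 840² = 722500 = 850².

right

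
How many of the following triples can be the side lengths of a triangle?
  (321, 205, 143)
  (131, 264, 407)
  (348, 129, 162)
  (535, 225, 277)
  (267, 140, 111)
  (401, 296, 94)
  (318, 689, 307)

(143,205,321): 143+205 > 321 → valid
(131,264,407): 131+264 ≤ 407 → not valid
(129,162,348): 129+162 ≤ 348 → not valid
(225,277,535): 225+277 ≤ 535 → not valid
(111,140,267): 111+140 ≤ 267 → not valid
(94,296,401): 94+296 ≤ 401 → not valid
(307,318,689): 307+318 ≤ 689 → not valid
1 of the 7 triples forms a triangle.

1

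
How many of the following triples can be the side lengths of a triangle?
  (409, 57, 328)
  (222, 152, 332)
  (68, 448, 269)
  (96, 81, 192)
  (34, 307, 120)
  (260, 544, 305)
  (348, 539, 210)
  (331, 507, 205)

4

(57,328,409): 57+328 ≤ 409 → not valid
(152,222,332): 152+222 > 332 → valid
(68,269,448): 68+269 ≤ 448 → not valid
(81,96,192): 81+96 ≤ 192 → not valid
(34,120,307): 34+120 ≤ 307 → not valid
(260,305,544): 260+305 > 544 → valid
(210,348,539): 210+348 > 539 → valid
(205,331,507): 205+331 > 507 → valid
4 of the 8 triples form a triangle.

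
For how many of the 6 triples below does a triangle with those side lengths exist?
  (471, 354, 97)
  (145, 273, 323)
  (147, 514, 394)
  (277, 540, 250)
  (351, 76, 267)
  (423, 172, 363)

(97,354,471): 97+354 ≤ 471 → not valid
(145,273,323): 145+273 > 323 → valid
(147,394,514): 147+394 > 514 → valid
(250,277,540): 250+277 ≤ 540 → not valid
(76,267,351): 76+267 ≤ 351 → not valid
(172,363,423): 172+363 > 423 → valid
3 of the 6 triples form a triangle.

3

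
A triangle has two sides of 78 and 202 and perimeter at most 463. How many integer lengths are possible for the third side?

59

Triangle inequality: 124 < x < 280. Perimeter ≤ 463 gives x ≤ 463 − 78 − 202 = 183.
So 124 < x ≤ 183; integers 125 through 183: 59 values.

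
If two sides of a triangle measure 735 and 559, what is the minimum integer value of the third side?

177

The third side must be strictly greater than |735 − 559| = 176.
The smallest integer above 176 is 177.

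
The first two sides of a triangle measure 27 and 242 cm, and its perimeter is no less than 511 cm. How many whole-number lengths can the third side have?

27

Triangle inequality: 215 < x < 269. Perimeter ≥ 511 gives x ≥ 511 − 27 − 242 = 242.
So 242 ≤ x < 269; integers 242 through 268: 27 values.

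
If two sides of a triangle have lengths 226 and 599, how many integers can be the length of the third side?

451

The third side lies in the open interval (373, 825).
Integers from 374 to 824 inclusive: 824 − 374 + 1 = 451.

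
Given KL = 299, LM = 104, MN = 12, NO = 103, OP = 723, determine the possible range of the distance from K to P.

205 ≤ KP ≤ 1241

The maximum is all hops collinear in one direction: 299 + 104 + 12 + 103 + 723 = 1241.
The longest hop is 723; the others sum to 518. Folding the others back against it leaves at least 723 − 518 = 205.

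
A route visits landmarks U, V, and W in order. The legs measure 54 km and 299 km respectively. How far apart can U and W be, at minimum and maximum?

245 ≤ UW ≤ 353 km

By the triangle inequality, |54 − 299| ≤ UW ≤ 54 + 299.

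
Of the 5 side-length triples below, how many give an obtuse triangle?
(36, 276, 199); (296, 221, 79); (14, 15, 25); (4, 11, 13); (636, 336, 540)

3

(36,276,199): 36+199 ≤ 276, not a triangle
(296,221,79): 79²+221² = 55082 < 87616 = 296² → obtuse
(14,15,25): 14²+15² = 421 < 625 = 25² → obtuse
(4,11,13): 4²+11² = 137 < 169 = 13² → obtuse
(636,336,540): 336²+540² = 404496 = 636² → right
3 of the 5 are obtuse.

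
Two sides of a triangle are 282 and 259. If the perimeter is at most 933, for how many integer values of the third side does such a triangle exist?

369

Triangle inequality: 23 < x < 541. Perimeter ≤ 933 gives x ≤ 933 − 282 − 259 = 392.
So 23 < x ≤ 392; integers 24 through 392: 369 values.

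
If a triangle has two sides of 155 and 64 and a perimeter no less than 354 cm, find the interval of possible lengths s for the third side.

135 ≤ s < 219

Triangle inequality alone gives 91 < s < 219.
The perimeter condition gives s ≥ 354 − 155 − 64 = 135.
Intersecting the two: 135 ≤ s < 219.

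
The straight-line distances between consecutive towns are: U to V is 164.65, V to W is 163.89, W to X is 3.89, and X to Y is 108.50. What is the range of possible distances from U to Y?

The maximum is all hops collinear in one direction: 164.65 + 163.89 + 3.89 + 108.50 = 440.93.
The longest hop is 164.65; the others sum to 276.28. Since 164.65 ≤ 276.28, the path can fold back on itself completely, so the minimum distance is 0.

0 ≤ UY ≤ 440.93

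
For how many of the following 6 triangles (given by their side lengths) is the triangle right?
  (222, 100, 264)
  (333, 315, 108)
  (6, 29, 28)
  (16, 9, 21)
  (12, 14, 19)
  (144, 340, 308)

2

(222,100,264): 100²+222² = 59284 < 69696 = 264² → obtuse
(333,315,108): 108²+315² = 110889 = 333² → right
(6,29,28): 6²+28² = 820 < 841 = 29² → obtuse
(16,9,21): 9²+16² = 337 < 441 = 21² → obtuse
(12,14,19): 12²+14² = 340 < 361 = 19² → obtuse
(144,340,308): 144²+308² = 115600 = 340² → right
2 of the 6 are right.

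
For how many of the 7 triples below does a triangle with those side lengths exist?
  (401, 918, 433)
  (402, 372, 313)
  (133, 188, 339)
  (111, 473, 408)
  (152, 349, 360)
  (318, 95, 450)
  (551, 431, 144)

4

(401,433,918): 401+433 ≤ 918 → not valid
(313,372,402): 313+372 > 402 → valid
(133,188,339): 133+188 ≤ 339 → not valid
(111,408,473): 111+408 > 473 → valid
(152,349,360): 152+349 > 360 → valid
(95,318,450): 95+318 ≤ 450 → not valid
(144,431,551): 144+431 > 551 → valid
4 of the 7 triples form a triangle.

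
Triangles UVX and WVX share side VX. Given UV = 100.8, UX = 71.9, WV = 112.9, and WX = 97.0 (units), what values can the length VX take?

From triangle UVX: |100.8 − 71.9| < VX < 100.8 + 71.9, i.e. 28.9 < VX < 172.7.
From triangle WVX: 15.9 < VX < 209.9.
Both must hold, so VX lies in the intersection.

28.9 < VX < 172.7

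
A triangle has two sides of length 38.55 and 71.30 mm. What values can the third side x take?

By the triangle inequality, x must be less than 38.55 + 71.30 = 109.85 and greater than |38.55 − 71.30| = 32.75.

32.75 < x < 109.85 (mm)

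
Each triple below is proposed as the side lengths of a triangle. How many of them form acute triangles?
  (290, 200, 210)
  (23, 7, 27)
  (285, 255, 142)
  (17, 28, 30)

(290,200,210): 200²+210² = 84100 = 290² → right
(23,7,27): 7²+23² = 578 < 729 = 27² → obtuse
(285,255,142): 142²+255² = 85189 > 81225 = 285² → acute
(17,28,30): 17²+28² = 1073 > 900 = 30² → acute
2 of the 4 are acute.

2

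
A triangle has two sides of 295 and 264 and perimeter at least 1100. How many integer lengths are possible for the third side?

18

Triangle inequality: 31 < x < 559. Perimeter ≥ 1100 gives x ≥ 1100 − 295 − 264 = 541.
So 541 ≤ x < 559; integers 541 through 558: 18 values.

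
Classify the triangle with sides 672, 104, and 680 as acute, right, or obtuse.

right

Compare the square of the longest side to the sum of squares of the other two: 104² + 672² = 462400 = 680².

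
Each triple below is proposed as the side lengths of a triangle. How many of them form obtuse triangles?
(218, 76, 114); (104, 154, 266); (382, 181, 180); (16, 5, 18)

1

(218,76,114): 76+114 ≤ 218, not a triangle
(104,154,266): 104+154 ≤ 266, not a triangle
(382,181,180): 180+181 ≤ 382, not a triangle
(16,5,18): 5²+16² = 281 < 324 = 18² → obtuse
1 of the 4 is obtuse.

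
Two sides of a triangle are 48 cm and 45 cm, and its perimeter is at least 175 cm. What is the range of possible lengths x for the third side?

82 ≤ x < 93

Triangle inequality alone gives 3 < x < 93.
The perimeter condition gives x ≥ 175 − 48 − 45 = 82.
Intersecting the two: 82 ≤ x < 93.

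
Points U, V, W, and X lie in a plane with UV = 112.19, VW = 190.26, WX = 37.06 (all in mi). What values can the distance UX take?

41.01 ≤ UX ≤ 339.51 mi

The maximum is all hops collinear in one direction: 112.19 + 190.26 + 37.06 = 339.51.
The longest hop is 190.26; the others sum to 149.25. Folding the others back against it leaves at least 190.26 − 149.25 = 41.01.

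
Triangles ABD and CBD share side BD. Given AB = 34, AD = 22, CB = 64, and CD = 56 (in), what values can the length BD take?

12 < BD < 56

From triangle ABD: |34 − 22| < BD < 34 + 22, i.e. 12 < BD < 56.
From triangle CBD: 8 < BD < 120.
Both must hold, so BD lies in the intersection.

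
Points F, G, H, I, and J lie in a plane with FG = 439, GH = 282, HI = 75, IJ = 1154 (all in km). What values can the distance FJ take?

The maximum is all hops collinear in one direction: 439 + 282 + 75 + 1154 = 1950.
The longest hop is 1154; the others sum to 796. Folding the others back against it leaves at least 1154 − 796 = 358.

358 ≤ FJ ≤ 1950 km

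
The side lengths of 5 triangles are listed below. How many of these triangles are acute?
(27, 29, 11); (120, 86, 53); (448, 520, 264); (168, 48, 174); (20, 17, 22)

3

(27,29,11): 11²+27² = 850 > 841 = 29² → acute
(120,86,53): 53²+86² = 10205 < 14400 = 120² → obtuse
(448,520,264): 264²+448² = 270400 = 520² → right
(168,48,174): 48²+168² = 30528 > 30276 = 174² → acute
(20,17,22): 17²+20² = 689 > 484 = 22² → acute
3 of the 5 are acute.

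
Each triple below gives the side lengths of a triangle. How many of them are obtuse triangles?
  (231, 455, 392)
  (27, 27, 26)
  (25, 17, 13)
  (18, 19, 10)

(231,455,392): 231²+392² = 207025 = 455² → right
(27,27,26): 26²+27² = 1405 > 729 = 27² → acute
(25,17,13): 13²+17² = 458 < 625 = 25² → obtuse
(18,19,10): 10²+18² = 424 > 361 = 19² → acute
1 of the 4 is obtuse.

1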